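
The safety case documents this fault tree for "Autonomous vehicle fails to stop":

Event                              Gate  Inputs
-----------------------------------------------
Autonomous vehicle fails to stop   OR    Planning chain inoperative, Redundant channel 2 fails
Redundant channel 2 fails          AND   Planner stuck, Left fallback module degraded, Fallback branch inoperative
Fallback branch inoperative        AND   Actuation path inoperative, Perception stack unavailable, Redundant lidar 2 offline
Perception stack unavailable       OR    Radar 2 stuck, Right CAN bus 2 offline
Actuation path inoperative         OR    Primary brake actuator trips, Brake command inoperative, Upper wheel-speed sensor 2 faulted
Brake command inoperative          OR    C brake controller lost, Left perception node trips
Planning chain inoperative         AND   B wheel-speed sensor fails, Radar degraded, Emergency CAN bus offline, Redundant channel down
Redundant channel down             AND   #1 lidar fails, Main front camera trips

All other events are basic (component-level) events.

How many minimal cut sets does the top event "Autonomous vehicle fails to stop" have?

Redundant channel down [AND]: one cut set from each child combined → 1 × 1 = 1 cut set(s).
Planning chain inoperative [AND]: one cut set from each child combined → 1 × 1 × 1 × 1 = 1 cut set(s).
Brake command inoperative [OR]: union of children's cut sets → 2 cut set(s).
Actuation path inoperative [OR]: union of children's cut sets → 4 cut set(s).
Perception stack unavailable [OR]: union of children's cut sets → 2 cut set(s).
Fallback branch inoperative [AND]: one cut set from each child combined → 4 × 2 × 1 = 8 cut set(s).
Redundant channel 2 fails [AND]: one cut set from each child combined → 1 × 1 × 8 = 8 cut set(s).
Autonomous vehicle fails to stop [OR]: union of children's cut sets → 9 cut set(s).
Minimal cut sets: {#1 lidar fails, B wheel-speed sensor fails, Emergency CAN bus offline, Main front camera trips, Radar degraded}; {Left fallback module degraded, Planner stuck, Primary brake actuator trips, Radar 2 stuck, Redundant lidar 2 offline}; {Left fallback module degraded, Planner stuck, Primary brake actuator trips, Redundant lidar 2 offline, Right CAN bus 2 offline}; {C brake controller lost, Left fallback module degraded, Planner stuck, Radar 2 stuck, Redundant lidar 2 offline}; {C brake controller lost, Left fallback module degraded, Planner stuck, Redundant lidar 2 offline, Right CAN bus 2 offline}; {Left fallback module degraded, Left perception node trips, Planner stuck, Radar 2 stuck, Redundant lidar 2 offline}; {Left fallback module degraded, Left perception node trips, Planner stuck, Redundant lidar 2 offline, Right CAN bus 2 offline}; {Left fallback module degraded, Planner stuck, Radar 2 stuck, Redundant lidar 2 offline, Upper wheel-speed sensor 2 faulted}; {Left fallback module degraded, Planner stuck, Redundant lidar 2 offline, Right CAN bus 2 offline, Upper wheel-speed sensor 2 faulted}.

9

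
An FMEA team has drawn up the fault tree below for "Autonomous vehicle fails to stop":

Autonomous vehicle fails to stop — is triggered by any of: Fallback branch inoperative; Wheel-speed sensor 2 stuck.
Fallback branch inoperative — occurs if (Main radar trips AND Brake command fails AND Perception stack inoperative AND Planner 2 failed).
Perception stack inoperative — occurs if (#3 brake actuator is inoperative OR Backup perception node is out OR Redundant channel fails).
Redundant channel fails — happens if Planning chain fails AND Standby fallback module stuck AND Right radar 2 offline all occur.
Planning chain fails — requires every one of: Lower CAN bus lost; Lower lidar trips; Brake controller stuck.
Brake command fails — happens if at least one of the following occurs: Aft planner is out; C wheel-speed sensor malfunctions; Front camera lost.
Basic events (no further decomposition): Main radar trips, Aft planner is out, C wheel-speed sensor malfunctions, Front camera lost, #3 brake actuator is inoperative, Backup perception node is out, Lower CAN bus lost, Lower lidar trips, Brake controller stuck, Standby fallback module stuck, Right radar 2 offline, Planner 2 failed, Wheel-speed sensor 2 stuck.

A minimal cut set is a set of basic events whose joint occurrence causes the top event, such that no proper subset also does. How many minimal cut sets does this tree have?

10

Brake command fails [OR]: union of children's cut sets → 3 cut set(s).
Planning chain fails [AND]: one cut set from each child combined → 1 × 1 × 1 = 1 cut set(s).
Redundant channel fails [AND]: one cut set from each child combined → 1 × 1 × 1 = 1 cut set(s).
Perception stack inoperative [OR]: union of children's cut sets → 3 cut set(s).
Fallback branch inoperative [AND]: one cut set from each child combined → 1 × 3 × 3 × 1 = 9 cut set(s).
Autonomous vehicle fails to stop [OR]: union of children's cut sets → 10 cut set(s).
Minimal cut sets: {#3 brake actuator is inoperative, Aft planner is out, Main radar trips, Planner 2 failed}; {Aft planner is out, Backup perception node is out, Main radar trips, Planner 2 failed}; {Aft planner is out, Brake controller stuck, Lower CAN bus lost, Lower lidar trips, Main radar trips, Planner 2 failed, Right radar 2 offline, Standby fallback module stuck}; {#3 brake actuator is inoperative, C wheel-speed sensor malfunctions, Main radar trips, Planner 2 failed}; {Backup perception node is out, C wheel-speed sensor malfunctions, Main radar trips, Planner 2 failed}; {Brake controller stuck, C wheel-speed sensor malfunctions, Lower CAN bus lost, Lower lidar trips, Main radar trips, Planner 2 failed, Right radar 2 offline, Standby fallback module stuck}; {#3 brake actuator is inoperative, Front camera lost, Main radar trips, Planner 2 failed}; {Backup perception node is out, Front camera lost, Main radar trips, Planner 2 failed}; {Brake controller stuck, Front camera lost, Lower CAN bus lost, Lower lidar trips, Main radar trips, Planner 2 failed, Right radar 2 offline, Standby fallback module stuck}; {Wheel-speed sensor 2 stuck}.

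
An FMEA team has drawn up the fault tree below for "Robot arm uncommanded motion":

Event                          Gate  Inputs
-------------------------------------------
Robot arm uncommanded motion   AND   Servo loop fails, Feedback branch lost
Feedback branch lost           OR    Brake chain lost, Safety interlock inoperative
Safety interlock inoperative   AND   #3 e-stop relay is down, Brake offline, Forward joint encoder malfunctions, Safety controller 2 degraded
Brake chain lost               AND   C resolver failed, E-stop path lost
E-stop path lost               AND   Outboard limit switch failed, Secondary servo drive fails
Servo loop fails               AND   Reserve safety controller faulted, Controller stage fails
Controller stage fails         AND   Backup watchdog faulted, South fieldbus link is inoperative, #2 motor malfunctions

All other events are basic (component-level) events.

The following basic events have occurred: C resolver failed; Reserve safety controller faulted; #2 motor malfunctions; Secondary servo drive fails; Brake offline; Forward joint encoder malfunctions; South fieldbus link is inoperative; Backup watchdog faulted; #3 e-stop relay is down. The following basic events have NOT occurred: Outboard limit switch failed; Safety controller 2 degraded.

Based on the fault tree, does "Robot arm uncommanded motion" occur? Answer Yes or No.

No

Controller stage fails [AND]: Backup watchdog faulted=occurs, South fieldbus link is inoperative=occurs, #2 motor malfunctions=occurs → all inputs occur → occurs.
Servo loop fails [AND]: Reserve safety controller faulted=occurs, Controller stage fails=occurs → all inputs occur → occurs.
E-stop path lost [AND]: Outboard limit switch failed=not, Secondary servo drive fails=occurs → not all inputs occur → does not occur.
Brake chain lost [AND]: C resolver failed=occurs, E-stop path lost=not → not all inputs occur → does not occur.
Safety interlock inoperative [AND]: #3 e-stop relay is down=occurs, Brake offline=occurs, Forward joint encoder malfunctions=occurs, Safety controller 2 degraded=not → not all inputs occur → does not occur.
Feedback branch lost [OR]: Brake chain lost=not, Safety interlock inoperative=not → no input occurs → does not occur.
Robot arm uncommanded motion [AND]: Servo loop fails=occurs, Feedback branch lost=not → not all inputs occur → does not occur.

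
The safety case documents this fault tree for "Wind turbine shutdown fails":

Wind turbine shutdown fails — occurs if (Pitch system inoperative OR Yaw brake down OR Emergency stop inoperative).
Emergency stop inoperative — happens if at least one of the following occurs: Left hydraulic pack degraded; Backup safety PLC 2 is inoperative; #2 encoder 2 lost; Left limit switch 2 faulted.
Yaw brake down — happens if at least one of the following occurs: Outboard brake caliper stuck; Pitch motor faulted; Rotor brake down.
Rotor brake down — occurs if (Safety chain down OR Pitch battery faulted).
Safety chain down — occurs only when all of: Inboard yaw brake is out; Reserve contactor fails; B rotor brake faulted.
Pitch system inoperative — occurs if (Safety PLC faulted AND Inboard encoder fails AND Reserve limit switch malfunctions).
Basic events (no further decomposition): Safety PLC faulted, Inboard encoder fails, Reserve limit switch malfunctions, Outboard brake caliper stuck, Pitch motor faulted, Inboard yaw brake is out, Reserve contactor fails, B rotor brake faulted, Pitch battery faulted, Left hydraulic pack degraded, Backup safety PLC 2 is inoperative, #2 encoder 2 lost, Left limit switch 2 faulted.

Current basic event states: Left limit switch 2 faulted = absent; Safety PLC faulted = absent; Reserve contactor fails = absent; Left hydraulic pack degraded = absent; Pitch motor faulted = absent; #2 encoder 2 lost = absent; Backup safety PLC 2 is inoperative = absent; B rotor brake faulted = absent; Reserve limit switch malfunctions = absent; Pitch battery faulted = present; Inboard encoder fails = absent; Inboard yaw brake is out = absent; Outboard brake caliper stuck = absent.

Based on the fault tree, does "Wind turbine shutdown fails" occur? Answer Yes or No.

Yes

Pitch system inoperative [AND]: Safety PLC faulted=not, Inboard encoder fails=not, Reserve limit switch malfunctions=not → not all inputs occur → does not occur.
Safety chain down [AND]: Inboard yaw brake is out=not, Reserve contactor fails=not, B rotor brake faulted=not → not all inputs occur → does not occur.
Rotor brake down [OR]: Safety chain down=not, Pitch battery faulted=occurs → at least one input occurs → occurs.
Yaw brake down [OR]: Outboard brake caliper stuck=not, Pitch motor faulted=not, Rotor brake down=occurs → at least one input occurs → occurs.
Emergency stop inoperative [OR]: Left hydraulic pack degraded=not, Backup safety PLC 2 is inoperative=not, #2 encoder 2 lost=not, Left limit switch 2 faulted=not → no input occurs → does not occur.
Wind turbine shutdown fails [OR]: Pitch system inoperative=not, Yaw brake down=occurs, Emergency stop inoperative=not → at least one input occurs → occurs.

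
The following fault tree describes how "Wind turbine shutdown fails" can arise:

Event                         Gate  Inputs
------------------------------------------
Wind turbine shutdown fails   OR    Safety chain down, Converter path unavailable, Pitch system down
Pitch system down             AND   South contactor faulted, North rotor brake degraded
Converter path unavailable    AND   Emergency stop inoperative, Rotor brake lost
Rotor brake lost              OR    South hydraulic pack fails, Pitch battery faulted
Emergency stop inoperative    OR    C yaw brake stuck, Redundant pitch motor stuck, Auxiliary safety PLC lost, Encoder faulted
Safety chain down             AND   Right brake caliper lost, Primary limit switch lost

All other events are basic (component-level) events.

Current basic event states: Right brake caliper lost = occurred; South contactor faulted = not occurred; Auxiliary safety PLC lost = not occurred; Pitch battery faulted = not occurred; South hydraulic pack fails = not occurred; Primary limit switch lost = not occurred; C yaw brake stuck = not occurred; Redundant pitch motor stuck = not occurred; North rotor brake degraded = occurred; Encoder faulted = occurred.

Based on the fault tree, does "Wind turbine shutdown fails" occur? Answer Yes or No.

No

Safety chain down [AND]: Right brake caliper lost=occurs, Primary limit switch lost=not → not all inputs occur → does not occur.
Emergency stop inoperative [OR]: C yaw brake stuck=not, Redundant pitch motor stuck=not, Auxiliary safety PLC lost=not, Encoder faulted=occurs → at least one input occurs → occurs.
Rotor brake lost [OR]: South hydraulic pack fails=not, Pitch battery faulted=not → no input occurs → does not occur.
Converter path unavailable [AND]: Emergency stop inoperative=occurs, Rotor brake lost=not → not all inputs occur → does not occur.
Pitch system down [AND]: South contactor faulted=not, North rotor brake degraded=occurs → not all inputs occur → does not occur.
Wind turbine shutdown fails [OR]: Safety chain down=not, Converter path unavailable=not, Pitch system down=not → no input occurs → does not occur.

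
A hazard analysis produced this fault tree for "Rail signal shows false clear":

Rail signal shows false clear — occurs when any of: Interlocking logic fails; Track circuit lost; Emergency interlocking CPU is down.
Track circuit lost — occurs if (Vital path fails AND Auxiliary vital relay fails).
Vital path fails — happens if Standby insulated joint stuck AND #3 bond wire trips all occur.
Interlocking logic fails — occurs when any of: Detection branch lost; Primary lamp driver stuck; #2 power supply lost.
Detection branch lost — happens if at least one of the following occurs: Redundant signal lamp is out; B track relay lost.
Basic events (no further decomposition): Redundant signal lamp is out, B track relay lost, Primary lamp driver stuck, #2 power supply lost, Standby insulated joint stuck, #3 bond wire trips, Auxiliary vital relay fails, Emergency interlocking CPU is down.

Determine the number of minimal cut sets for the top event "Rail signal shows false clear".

Detection branch lost [OR]: union of children's cut sets → 2 cut set(s).
Interlocking logic fails [OR]: union of children's cut sets → 4 cut set(s).
Vital path fails [AND]: one cut set from each child combined → 1 × 1 = 1 cut set(s).
Track circuit lost [AND]: one cut set from each child combined → 1 × 1 = 1 cut set(s).
Rail signal shows false clear [OR]: union of children's cut sets → 6 cut set(s).
Minimal cut sets: {Redundant signal lamp is out}; {B track relay lost}; {Primary lamp driver stuck}; {#2 power supply lost}; {#3 bond wire trips, Auxiliary vital relay fails, Standby insulated joint stuck}; {Emergency interlocking CPU is down}.

6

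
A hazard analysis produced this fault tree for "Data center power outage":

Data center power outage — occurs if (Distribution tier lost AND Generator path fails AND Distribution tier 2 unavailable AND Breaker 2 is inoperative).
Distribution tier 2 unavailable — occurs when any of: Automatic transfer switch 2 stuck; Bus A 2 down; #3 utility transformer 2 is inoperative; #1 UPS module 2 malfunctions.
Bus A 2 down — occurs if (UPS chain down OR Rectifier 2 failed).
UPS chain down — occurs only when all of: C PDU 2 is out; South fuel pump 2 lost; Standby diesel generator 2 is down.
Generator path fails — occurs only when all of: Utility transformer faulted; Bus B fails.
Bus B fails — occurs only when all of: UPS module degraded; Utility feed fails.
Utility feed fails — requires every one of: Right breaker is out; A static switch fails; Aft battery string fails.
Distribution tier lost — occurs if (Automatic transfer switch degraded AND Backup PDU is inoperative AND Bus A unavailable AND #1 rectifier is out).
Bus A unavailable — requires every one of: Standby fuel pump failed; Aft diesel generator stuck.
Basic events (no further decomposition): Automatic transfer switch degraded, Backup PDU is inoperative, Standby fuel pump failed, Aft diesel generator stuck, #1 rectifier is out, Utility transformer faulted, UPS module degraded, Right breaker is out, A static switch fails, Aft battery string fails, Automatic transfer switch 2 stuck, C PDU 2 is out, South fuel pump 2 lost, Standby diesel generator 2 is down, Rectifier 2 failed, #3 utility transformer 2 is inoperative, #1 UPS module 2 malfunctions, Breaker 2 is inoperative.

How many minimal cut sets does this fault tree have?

5

Bus A unavailable [AND]: one cut set from each child combined → 1 × 1 = 1 cut set(s).
Distribution tier lost [AND]: one cut set from each child combined → 1 × 1 × 1 × 1 = 1 cut set(s).
Utility feed fails [AND]: one cut set from each child combined → 1 × 1 × 1 = 1 cut set(s).
Bus B fails [AND]: one cut set from each child combined → 1 × 1 = 1 cut set(s).
Generator path fails [AND]: one cut set from each child combined → 1 × 1 = 1 cut set(s).
UPS chain down [AND]: one cut set from each child combined → 1 × 1 × 1 = 1 cut set(s).
Bus A 2 down [OR]: union of children's cut sets → 2 cut set(s).
Distribution tier 2 unavailable [OR]: union of children's cut sets → 5 cut set(s).
Data center power outage [AND]: one cut set from each child combined → 1 × 1 × 5 × 1 = 5 cut set(s).
Minimal cut sets: {#1 rectifier is out, A static switch fails, Aft battery string fails, Aft diesel generator stuck, Automatic transfer switch 2 stuck, Automatic transfer switch degraded, Backup PDU is inoperative, Breaker 2 is inoperative, Right breaker is out, Standby fuel pump failed, UPS module degraded, Utility transformer faulted}; {#1 rectifier is out, A static switch fails, Aft battery string fails, Aft diesel generator stuck, Automatic transfer switch degraded, Backup PDU is inoperative, Breaker 2 is inoperative, C PDU 2 is out, Right breaker is out, South fuel pump 2 lost, Standby diesel generator 2 is down, Standby fuel pump failed, UPS module degraded, Utility transformer faulted}; {#1 rectifier is out, A static switch fails, Aft battery string fails, Aft diesel generator stuck, Automatic transfer switch degraded, Backup PDU is inoperative, Breaker 2 is inoperative, Rectifier 2 failed, Right breaker is out, Standby fuel pump failed, UPS module degraded, Utility transformer faulted}; {#1 rectifier is out, #3 utility transformer 2 is inoperative, A static switch fails, Aft battery string fails, Aft diesel generator stuck, Automatic transfer switch degraded, Backup PDU is inoperative, Breaker 2 is inoperative, Right breaker is out, Standby fuel pump failed, UPS module degraded, Utility transformer faulted}; {#1 UPS module 2 malfunctions, #1 rectifier is out, A static switch fails, Aft battery string fails, Aft diesel generator stuck, Automatic transfer switch degraded, Backup PDU is inoperative, Breaker 2 is inoperative, Right breaker is out, Standby fuel pump failed, UPS module degraded, Utility transformer faulted}.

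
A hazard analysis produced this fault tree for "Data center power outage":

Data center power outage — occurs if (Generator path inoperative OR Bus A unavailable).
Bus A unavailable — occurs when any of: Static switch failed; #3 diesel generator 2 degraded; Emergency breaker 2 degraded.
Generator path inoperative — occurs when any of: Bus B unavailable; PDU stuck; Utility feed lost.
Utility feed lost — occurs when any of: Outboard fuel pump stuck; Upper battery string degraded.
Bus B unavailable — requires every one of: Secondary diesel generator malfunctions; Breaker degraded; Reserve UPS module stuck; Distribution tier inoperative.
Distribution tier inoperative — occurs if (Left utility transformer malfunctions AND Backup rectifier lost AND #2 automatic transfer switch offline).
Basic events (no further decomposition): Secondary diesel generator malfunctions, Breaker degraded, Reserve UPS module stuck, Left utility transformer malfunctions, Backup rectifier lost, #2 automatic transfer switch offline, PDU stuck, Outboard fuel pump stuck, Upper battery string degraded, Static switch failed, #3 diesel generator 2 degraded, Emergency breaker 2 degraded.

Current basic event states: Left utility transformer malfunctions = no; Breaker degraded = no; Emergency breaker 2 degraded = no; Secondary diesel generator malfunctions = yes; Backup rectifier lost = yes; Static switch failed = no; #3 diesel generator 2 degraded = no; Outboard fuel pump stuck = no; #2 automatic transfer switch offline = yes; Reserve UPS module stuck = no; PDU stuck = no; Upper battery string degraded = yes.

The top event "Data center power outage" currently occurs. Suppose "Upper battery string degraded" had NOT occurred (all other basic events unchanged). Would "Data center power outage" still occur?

No

Counterfactual: set "Upper battery string degraded" to not occurred.
Distribution tier inoperative [AND]: Left utility transformer malfunctions=not, Backup rectifier lost=occurs, #2 automatic transfer switch offline=occurs → not all inputs occur → does not occur.
Bus B unavailable [AND]: Secondary diesel generator malfunctions=occurs, Breaker degraded=not, Reserve UPS module stuck=not, Distribution tier inoperative=not → not all inputs occur → does not occur.
Utility feed lost [OR]: Outboard fuel pump stuck=not, Upper battery string degraded=not → no input occurs → does not occur.
Generator path inoperative [OR]: Bus B unavailable=not, PDU stuck=not, Utility feed lost=not → no input occurs → does not occur.
Bus A unavailable [OR]: Static switch failed=not, #3 diesel generator 2 degraded=not, Emergency breaker 2 degraded=not → no input occurs → does not occur.
Data center power outage [OR]: Generator path inoperative=not, Bus A unavailable=not → no input occurs → does not occur.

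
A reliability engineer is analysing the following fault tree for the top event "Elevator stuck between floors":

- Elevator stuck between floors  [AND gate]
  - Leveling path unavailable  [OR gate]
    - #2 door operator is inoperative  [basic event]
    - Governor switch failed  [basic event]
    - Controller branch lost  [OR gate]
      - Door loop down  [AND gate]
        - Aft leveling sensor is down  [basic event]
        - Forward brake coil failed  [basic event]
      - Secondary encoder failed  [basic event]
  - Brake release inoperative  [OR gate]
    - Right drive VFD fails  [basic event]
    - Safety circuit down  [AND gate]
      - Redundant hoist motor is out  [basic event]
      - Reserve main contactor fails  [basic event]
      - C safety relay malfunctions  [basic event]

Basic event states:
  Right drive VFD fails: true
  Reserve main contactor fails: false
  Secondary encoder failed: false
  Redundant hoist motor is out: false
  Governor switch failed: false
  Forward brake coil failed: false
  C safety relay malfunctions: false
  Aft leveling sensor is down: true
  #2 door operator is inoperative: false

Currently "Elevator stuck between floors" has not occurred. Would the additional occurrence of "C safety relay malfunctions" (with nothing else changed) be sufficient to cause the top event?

No

Counterfactual: set "C safety relay malfunctions" to occurred.
Door loop down [AND]: Aft leveling sensor is down=occurs, Forward brake coil failed=not → not all inputs occur → does not occur.
Controller branch lost [OR]: Door loop down=not, Secondary encoder failed=not → no input occurs → does not occur.
Leveling path unavailable [OR]: #2 door operator is inoperative=not, Governor switch failed=not, Controller branch lost=not → no input occurs → does not occur.
Safety circuit down [AND]: Redundant hoist motor is out=not, Reserve main contactor fails=not, C safety relay malfunctions=occurs → not all inputs occur → does not occur.
Brake release inoperative [OR]: Right drive VFD fails=occurs, Safety circuit down=not → at least one input occurs → occurs.
Elevator stuck between floors [AND]: Leveling path unavailable=not, Brake release inoperative=occurs → not all inputs occur → does not occur.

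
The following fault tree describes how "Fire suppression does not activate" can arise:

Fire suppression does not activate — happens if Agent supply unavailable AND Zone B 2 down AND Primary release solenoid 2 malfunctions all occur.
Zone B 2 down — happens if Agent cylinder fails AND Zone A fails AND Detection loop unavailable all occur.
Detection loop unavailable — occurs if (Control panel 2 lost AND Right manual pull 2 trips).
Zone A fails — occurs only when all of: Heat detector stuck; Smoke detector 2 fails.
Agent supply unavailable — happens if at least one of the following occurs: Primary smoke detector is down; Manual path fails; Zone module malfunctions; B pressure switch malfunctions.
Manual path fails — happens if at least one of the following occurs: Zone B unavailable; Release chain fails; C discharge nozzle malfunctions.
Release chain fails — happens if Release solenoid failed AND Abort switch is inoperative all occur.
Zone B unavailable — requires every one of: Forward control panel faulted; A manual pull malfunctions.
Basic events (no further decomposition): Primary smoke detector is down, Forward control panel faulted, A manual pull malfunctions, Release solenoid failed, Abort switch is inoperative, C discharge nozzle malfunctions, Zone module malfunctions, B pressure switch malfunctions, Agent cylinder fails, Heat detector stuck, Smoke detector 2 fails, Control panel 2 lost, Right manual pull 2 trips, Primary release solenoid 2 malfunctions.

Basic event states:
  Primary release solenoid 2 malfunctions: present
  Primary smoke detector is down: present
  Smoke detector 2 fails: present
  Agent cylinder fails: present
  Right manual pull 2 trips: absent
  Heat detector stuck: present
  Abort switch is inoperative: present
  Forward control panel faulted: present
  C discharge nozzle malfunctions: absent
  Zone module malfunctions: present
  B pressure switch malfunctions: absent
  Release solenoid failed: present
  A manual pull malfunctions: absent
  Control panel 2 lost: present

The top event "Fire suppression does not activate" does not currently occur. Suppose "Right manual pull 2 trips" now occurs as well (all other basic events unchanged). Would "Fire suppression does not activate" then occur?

Yes

Counterfactual: set "Right manual pull 2 trips" to occurred.
Zone B unavailable [AND]: Forward control panel faulted=occurs, A manual pull malfunctions=not → not all inputs occur → does not occur.
Release chain fails [AND]: Release solenoid failed=occurs, Abort switch is inoperative=occurs → all inputs occur → occurs.
Manual path fails [OR]: Zone B unavailable=not, Release chain fails=occurs, C discharge nozzle malfunctions=not → at least one input occurs → occurs.
Agent supply unavailable [OR]: Primary smoke detector is down=occurs, Manual path fails=occurs, Zone module malfunctions=occurs, B pressure switch malfunctions=not → at least one input occurs → occurs.
Zone A fails [AND]: Heat detector stuck=occurs, Smoke detector 2 fails=occurs → all inputs occur → occurs.
Detection loop unavailable [AND]: Control panel 2 lost=occurs, Right manual pull 2 trips=occurs → all inputs occur → occurs.
Zone B 2 down [AND]: Agent cylinder fails=occurs, Zone A fails=occurs, Detection loop unavailable=occurs → all inputs occur → occurs.
Fire suppression does not activate [AND]: Agent supply unavailable=occurs, Zone B 2 down=occurs, Primary release solenoid 2 malfunctions=occurs → all inputs occur → occurs.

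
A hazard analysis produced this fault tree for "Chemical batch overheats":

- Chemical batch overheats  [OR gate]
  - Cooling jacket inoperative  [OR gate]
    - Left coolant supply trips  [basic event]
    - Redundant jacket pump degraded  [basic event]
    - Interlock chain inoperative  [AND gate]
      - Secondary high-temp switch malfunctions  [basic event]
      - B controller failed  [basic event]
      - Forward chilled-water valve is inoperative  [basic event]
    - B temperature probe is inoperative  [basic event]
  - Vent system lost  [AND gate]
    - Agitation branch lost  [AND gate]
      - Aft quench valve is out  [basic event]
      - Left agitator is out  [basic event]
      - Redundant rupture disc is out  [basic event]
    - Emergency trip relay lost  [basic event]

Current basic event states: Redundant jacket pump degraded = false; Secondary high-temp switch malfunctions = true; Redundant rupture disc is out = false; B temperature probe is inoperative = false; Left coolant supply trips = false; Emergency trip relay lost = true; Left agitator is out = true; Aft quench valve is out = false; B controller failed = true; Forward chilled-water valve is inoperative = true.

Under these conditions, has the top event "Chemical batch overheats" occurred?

Yes

Interlock chain inoperative [AND]: Secondary high-temp switch malfunctions=occurs, B controller failed=occurs, Forward chilled-water valve is inoperative=occurs → all inputs occur → occurs.
Cooling jacket inoperative [OR]: Left coolant supply trips=not, Redundant jacket pump degraded=not, Interlock chain inoperative=occurs, B temperature probe is inoperative=not → at least one input occurs → occurs.
Agitation branch lost [AND]: Aft quench valve is out=not, Left agitator is out=occurs, Redundant rupture disc is out=not → not all inputs occur → does not occur.
Vent system lost [AND]: Agitation branch lost=not, Emergency trip relay lost=occurs → not all inputs occur → does not occur.
Chemical batch overheats [OR]: Cooling jacket inoperative=occurs, Vent system lost=not → at least one input occurs → occurs.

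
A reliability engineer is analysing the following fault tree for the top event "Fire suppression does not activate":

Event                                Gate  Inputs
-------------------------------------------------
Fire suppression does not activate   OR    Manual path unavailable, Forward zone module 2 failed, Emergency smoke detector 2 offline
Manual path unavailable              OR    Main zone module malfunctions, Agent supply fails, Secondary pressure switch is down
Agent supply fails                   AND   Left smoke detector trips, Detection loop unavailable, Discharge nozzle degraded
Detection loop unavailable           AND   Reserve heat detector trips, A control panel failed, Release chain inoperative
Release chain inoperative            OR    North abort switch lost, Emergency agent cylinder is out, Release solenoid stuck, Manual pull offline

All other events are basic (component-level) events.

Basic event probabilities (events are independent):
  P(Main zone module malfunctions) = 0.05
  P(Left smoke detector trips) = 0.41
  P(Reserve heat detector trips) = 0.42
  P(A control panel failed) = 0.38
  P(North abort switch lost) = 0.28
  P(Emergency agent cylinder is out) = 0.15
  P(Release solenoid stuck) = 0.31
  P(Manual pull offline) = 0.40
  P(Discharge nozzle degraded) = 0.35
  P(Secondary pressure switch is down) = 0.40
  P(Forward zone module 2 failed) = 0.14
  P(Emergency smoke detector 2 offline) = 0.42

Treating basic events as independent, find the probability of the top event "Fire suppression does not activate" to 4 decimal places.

P(Release chain inoperative) [OR] = 1 − (1−0.28) × (1−0.15) × (1−0.31) × (1−0.40) = 0.746632
P(Detection loop unavailable) [AND] = 0.42 × 0.38 × 0.746632 = 0.119162
P(Agent supply fails) [AND] = 0.41 × 0.119162 × 0.35 = 0.017100
P(Manual path unavailable) [OR] = 1 − (1−0.05) × (1−0.017100) × (1−0.40) = 0.439747
P(Fire suppression does not activate) [OR] = 1 − (1−0.439747) × (1−0.14) × (1−0.42) = 0.720546
Rounded to 4 decimal places: P(Fire suppression does not activate) ≈ 0.7205.

0.7205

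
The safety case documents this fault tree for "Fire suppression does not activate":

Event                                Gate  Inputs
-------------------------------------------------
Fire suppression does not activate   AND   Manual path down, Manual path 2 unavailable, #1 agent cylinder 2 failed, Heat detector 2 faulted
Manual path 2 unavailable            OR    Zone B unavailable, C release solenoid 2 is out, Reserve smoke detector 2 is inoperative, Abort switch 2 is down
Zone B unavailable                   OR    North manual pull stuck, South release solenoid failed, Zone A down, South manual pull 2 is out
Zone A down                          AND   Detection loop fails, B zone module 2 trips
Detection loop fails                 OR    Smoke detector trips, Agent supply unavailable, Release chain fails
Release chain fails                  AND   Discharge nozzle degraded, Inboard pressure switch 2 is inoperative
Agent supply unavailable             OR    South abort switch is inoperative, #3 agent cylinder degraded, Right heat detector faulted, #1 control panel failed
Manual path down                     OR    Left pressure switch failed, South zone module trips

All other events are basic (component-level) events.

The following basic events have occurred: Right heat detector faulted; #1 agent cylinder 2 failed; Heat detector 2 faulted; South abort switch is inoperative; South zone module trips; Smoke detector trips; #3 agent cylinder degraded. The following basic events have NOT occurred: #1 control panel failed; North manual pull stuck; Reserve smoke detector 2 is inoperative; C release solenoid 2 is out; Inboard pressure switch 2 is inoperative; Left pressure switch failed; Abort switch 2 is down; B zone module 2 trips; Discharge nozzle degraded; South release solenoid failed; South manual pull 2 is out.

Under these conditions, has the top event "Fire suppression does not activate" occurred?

No

Manual path down [OR]: Left pressure switch failed=not, South zone module trips=occurs → at least one input occurs → occurs.
Agent supply unavailable [OR]: South abort switch is inoperative=occurs, #3 agent cylinder degraded=occurs, Right heat detector faulted=occurs, #1 control panel failed=not → at least one input occurs → occurs.
Release chain fails [AND]: Discharge nozzle degraded=not, Inboard pressure switch 2 is inoperative=not → not all inputs occur → does not occur.
Detection loop fails [OR]: Smoke detector trips=occurs, Agent supply unavailable=occurs, Release chain fails=not → at least one input occurs → occurs.
Zone A down [AND]: Detection loop fails=occurs, B zone module 2 trips=not → not all inputs occur → does not occur.
Zone B unavailable [OR]: North manual pull stuck=not, South release solenoid failed=not, Zone A down=not, South manual pull 2 is out=not → no input occurs → does not occur.
Manual path 2 unavailable [OR]: Zone B unavailable=not, C release solenoid 2 is out=not, Reserve smoke detector 2 is inoperative=not, Abort switch 2 is down=not → no input occurs → does not occur.
Fire suppression does not activate [AND]: Manual path down=occurs, Manual path 2 unavailable=not, #1 agent cylinder 2 failed=occurs, Heat detector 2 faulted=occurs → not all inputs occur → does not occur.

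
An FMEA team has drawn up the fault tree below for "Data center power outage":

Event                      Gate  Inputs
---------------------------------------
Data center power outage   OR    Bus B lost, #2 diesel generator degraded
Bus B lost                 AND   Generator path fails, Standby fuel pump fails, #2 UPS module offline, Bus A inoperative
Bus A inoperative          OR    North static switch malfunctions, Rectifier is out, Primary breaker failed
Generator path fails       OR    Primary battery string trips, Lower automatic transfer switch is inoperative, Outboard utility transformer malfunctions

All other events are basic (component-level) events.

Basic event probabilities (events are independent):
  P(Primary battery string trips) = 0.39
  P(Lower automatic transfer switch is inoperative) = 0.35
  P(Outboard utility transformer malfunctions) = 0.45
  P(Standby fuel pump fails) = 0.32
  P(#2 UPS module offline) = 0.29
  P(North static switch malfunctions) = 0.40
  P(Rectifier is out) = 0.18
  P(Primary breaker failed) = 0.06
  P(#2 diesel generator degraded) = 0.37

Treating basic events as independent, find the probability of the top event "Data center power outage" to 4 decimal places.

P(Generator path fails) [OR] = 1 − (1−0.39) × (1−0.35) × (1−0.45) = 0.781925
P(Bus A inoperative) [OR] = 1 − (1−0.40) × (1−0.18) × (1−0.06) = 0.537520
P(Bus B lost) [AND] = 0.781925 × 0.32 × 0.29 × 0.537520 = 0.039004
P(Data center power outage) [OR] = 1 − (1−0.039004) × (1−0.37) = 0.394573
Rounded to 4 decimal places: P(Data center power outage) ≈ 0.3946.

0.3946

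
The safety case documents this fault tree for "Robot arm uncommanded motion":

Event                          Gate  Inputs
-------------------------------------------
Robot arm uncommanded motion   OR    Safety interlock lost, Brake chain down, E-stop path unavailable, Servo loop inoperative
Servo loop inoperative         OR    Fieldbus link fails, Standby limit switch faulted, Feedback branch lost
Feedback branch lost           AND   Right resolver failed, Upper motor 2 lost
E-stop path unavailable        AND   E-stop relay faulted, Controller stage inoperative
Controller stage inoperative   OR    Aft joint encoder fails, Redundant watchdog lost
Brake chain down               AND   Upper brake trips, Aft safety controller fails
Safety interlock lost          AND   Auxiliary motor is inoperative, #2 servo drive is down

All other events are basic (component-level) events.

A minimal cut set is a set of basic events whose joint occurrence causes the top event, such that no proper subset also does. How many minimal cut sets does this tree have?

7

Safety interlock lost [AND]: one cut set from each child combined → 1 × 1 = 1 cut set(s).
Brake chain down [AND]: one cut set from each child combined → 1 × 1 = 1 cut set(s).
Controller stage inoperative [OR]: union of children's cut sets → 2 cut set(s).
E-stop path unavailable [AND]: one cut set from each child combined → 1 × 2 = 2 cut set(s).
Feedback branch lost [AND]: one cut set from each child combined → 1 × 1 = 1 cut set(s).
Servo loop inoperative [OR]: union of children's cut sets → 3 cut set(s).
Robot arm uncommanded motion [OR]: union of children's cut sets → 7 cut set(s).
Minimal cut sets: {#2 servo drive is down, Auxiliary motor is inoperative}; {Aft safety controller fails, Upper brake trips}; {Aft joint encoder fails, E-stop relay faulted}; {E-stop relay faulted, Redundant watchdog lost}; {Fieldbus link fails}; {Standby limit switch faulted}; {Right resolver failed, Upper motor 2 lost}.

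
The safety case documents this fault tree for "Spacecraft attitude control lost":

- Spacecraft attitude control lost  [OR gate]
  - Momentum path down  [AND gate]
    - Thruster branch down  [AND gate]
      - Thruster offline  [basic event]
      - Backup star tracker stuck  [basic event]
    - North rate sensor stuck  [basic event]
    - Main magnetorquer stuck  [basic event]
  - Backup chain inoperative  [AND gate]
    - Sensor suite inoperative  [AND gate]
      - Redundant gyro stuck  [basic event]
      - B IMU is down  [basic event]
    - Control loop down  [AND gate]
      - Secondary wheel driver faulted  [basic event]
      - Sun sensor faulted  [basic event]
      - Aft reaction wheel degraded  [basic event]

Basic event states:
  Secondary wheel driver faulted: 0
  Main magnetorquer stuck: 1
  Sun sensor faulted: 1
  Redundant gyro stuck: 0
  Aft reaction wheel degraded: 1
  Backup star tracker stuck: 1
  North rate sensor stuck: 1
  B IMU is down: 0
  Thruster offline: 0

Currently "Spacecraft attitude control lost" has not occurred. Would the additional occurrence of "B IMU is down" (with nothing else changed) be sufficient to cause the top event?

No

Counterfactual: set "B IMU is down" to occurred.
Thruster branch down [AND]: Thruster offline=not, Backup star tracker stuck=occurs → not all inputs occur → does not occur.
Momentum path down [AND]: Thruster branch down=not, North rate sensor stuck=occurs, Main magnetorquer stuck=occurs → not all inputs occur → does not occur.
Sensor suite inoperative [AND]: Redundant gyro stuck=not, B IMU is down=occurs → not all inputs occur → does not occur.
Control loop down [AND]: Secondary wheel driver faulted=not, Sun sensor faulted=occurs, Aft reaction wheel degraded=occurs → not all inputs occur → does not occur.
Backup chain inoperative [AND]: Sensor suite inoperative=not, Control loop down=not → not all inputs occur → does not occur.
Spacecraft attitude control lost [OR]: Momentum path down=not, Backup chain inoperative=not → no input occurs → does not occur.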